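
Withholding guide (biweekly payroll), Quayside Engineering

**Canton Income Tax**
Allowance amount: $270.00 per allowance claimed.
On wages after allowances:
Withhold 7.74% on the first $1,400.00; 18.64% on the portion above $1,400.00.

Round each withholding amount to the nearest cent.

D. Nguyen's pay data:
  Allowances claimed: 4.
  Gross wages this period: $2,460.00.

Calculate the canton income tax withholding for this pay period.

$106.81

Canton Income Tax: taxable = $2,460.00 − 4×$270.00 = $1,380.00
  7.74% × $1,380.00 = $106.81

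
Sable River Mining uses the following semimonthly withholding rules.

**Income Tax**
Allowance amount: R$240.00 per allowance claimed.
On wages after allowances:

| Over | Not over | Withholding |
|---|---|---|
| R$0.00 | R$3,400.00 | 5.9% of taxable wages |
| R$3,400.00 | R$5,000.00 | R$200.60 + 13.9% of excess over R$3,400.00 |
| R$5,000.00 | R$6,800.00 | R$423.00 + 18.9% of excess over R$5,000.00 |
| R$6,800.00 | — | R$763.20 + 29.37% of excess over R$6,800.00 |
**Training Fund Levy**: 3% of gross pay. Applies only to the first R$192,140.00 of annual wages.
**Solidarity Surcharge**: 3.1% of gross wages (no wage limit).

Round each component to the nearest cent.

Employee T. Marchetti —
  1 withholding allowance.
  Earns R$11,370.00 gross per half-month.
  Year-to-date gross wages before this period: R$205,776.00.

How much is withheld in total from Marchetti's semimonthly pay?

R$2,387.39

Income Tax: taxable = R$11,370.00 − 1×R$240.00 = R$11,130.00
  R$763.20 + 29.37% × (R$11,130.00 − R$6,800.00) = R$763.20 + 29.37% × R$4,330.00 = R$2,034.92
Training Fund Levy: YTD R$205,776.00 ≥ cap R$192,140.00 → R$0.00
Solidarity Surcharge: 3.1% × R$11,370.00 = R$352.47
Total: R$2,034.92 + R$0.00 + R$352.47 = R$2,387.39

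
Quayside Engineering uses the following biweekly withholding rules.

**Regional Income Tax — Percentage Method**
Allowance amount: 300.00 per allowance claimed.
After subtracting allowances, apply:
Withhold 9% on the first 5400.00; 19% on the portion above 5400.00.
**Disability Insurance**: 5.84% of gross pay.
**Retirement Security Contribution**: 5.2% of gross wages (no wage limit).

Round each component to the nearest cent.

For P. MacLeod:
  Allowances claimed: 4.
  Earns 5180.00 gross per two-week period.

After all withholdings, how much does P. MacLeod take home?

4249.93

Regional Income Tax: taxable = 5180.00 − 4×300.00 = 3980.00
  9% × 3980.00 = 358.20
Disability Insurance: 5.84% × 5180.00 = 302.51
Retirement Security Contribution: 5.2% × 5180.00 = 269.36
Total withheld: 358.20 + 302.51 + 269.36 = 930.07
Net pay: 5180.00 − 930.07 = 4249.93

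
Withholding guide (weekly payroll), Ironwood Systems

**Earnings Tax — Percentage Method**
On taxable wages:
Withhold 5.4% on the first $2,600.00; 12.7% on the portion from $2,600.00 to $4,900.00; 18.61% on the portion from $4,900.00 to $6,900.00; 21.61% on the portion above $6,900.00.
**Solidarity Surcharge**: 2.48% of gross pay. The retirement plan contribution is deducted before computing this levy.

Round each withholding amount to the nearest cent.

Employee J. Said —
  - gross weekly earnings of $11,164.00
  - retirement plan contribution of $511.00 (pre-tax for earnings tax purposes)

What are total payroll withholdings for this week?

$1,879.91

Earnings Tax: taxable = $11,164.00 − $511.00 = $10,653.00
  $804.70 + 21.61% × ($10,653.00 − $6,900.00) = $804.70 + 21.61% × $3,753.00 = $1,615.72
Solidarity Surcharge: 2.48% × $10,653.00 = $264.19
Total: $1,615.72 + $264.19 = $1,879.91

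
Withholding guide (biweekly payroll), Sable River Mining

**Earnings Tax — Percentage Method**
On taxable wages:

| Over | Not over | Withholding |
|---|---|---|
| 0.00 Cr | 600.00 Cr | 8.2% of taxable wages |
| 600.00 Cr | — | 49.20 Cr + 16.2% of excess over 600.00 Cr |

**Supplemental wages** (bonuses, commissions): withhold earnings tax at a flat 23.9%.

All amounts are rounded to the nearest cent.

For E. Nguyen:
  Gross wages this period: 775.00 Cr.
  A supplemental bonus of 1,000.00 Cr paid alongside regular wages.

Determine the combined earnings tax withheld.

316.55 Cr

Earnings Tax: taxable = 775.00 Cr
  49.20 Cr + 16.2% × (775.00 Cr − 600.00 Cr) = 49.20 Cr + 16.2% × 175.00 Cr = 77.55 Cr
Supplemental (23.9% flat on bonus): 23.9% × 1,000.00 Cr = 239.00 Cr
Total earnings tax: 77.55 Cr + 239.00 Cr = 316.55 Cr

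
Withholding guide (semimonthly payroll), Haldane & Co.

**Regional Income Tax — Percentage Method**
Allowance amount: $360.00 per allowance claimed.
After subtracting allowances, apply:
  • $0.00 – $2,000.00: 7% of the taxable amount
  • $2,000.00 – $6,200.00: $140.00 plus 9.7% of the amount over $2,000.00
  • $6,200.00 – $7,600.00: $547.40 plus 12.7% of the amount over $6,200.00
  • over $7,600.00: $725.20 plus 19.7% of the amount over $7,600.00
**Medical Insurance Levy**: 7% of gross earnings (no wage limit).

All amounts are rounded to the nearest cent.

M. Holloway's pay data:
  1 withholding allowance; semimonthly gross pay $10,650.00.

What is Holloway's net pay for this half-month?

Regional Income Tax: taxable = $10,650.00 − 1×$360.00 = $10,290.00
  $725.20 + 19.7% × ($10,290.00 − $7,600.00) = $725.20 + 19.7% × $2,690.00 = $1,255.13
Medical Insurance Levy: 7% × $10,650.00 = $745.50
Total withheld: $1,255.13 + $745.50 = $2,000.63
Net pay: $10,650.00 − $2,000.63 = $8,649.37

$8,649.37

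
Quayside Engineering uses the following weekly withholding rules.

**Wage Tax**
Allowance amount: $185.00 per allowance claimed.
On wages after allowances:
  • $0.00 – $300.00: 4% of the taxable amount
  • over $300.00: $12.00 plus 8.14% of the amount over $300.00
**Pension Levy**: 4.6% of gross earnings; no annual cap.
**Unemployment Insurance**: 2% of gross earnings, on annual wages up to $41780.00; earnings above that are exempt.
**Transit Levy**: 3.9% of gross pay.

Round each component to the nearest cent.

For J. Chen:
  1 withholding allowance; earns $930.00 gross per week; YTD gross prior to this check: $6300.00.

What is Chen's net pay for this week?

Wage Tax: taxable = $930.00 − 1×$185.00 = $745.00
  $12.00 + 8.14% × ($745.00 − $300.00) = $12.00 + 8.14% × $445.00 = $48.22
Pension Levy: 4.6% × $930.00 = $42.78
Unemployment Insurance: 2% × $930.00 = $18.60
Transit Levy: 3.9% × $930.00 = $36.27
Total withheld: $48.22 + $42.78 + $18.60 + $36.27 = $145.87
Net pay: $930.00 − $145.87 = $784.13

$784.13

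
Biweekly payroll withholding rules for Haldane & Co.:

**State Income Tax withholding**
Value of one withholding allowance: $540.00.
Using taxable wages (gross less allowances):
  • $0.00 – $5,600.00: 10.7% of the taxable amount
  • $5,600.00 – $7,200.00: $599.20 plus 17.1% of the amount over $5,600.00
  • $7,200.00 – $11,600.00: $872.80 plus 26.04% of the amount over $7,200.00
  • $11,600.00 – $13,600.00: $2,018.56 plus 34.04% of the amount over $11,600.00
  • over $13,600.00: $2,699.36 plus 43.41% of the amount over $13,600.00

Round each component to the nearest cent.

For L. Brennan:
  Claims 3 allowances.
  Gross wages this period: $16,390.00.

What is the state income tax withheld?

$3,207.26

State Income Tax: taxable = $16,390.00 − 3×$540.00 = $14,770.00
  $2,699.36 + 43.41% × ($14,770.00 − $13,600.00) = $2,699.36 + 43.41% × $1,170.00 = $3,207.26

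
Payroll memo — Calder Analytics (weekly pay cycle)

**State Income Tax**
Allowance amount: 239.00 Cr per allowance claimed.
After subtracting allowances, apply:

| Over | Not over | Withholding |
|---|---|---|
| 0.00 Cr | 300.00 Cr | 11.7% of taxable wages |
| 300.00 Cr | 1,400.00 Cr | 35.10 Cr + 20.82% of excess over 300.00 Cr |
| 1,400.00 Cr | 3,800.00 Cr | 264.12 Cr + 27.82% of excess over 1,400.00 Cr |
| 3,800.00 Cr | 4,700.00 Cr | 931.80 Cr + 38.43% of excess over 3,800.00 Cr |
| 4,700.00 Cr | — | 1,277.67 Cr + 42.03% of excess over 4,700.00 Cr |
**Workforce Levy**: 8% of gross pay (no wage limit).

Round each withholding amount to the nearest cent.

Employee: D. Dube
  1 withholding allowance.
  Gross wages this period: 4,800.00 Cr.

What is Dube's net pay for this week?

3,191.75 Cr

State Income Tax: taxable = 4,800.00 Cr − 1×239.00 Cr = 4,561.00 Cr
  931.80 Cr + 38.43% × (4,561.00 Cr − 3,800.00 Cr) = 931.80 Cr + 38.43% × 761.00 Cr = 1,224.25 Cr
Workforce Levy: 8% × 4,800.00 Cr = 384.00 Cr
Total withheld: 1,224.25 Cr + 384.00 Cr = 1,608.25 Cr
Net pay: 4,800.00 Cr − 1,608.25 Cr = 3,191.75 Cr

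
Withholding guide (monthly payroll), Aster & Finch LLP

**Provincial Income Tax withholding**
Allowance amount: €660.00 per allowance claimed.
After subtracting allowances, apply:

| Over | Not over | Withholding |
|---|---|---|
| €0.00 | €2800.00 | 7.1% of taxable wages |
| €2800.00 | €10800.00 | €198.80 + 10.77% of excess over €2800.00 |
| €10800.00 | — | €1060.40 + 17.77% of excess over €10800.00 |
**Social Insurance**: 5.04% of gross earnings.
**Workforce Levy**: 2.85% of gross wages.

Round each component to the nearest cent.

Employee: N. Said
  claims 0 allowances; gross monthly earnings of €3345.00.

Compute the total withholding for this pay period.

Provincial Income Tax: taxable = €3345.00
  €198.80 + 10.77% × (€3345.00 − €2800.00) = €198.80 + 10.77% × €545.00 = €257.50
Social Insurance: 5.04% × €3345.00 = €168.59
Workforce Levy: 2.85% × €3345.00 = €95.33
Total: €257.50 + €168.59 + €95.33 = €521.42

€521.42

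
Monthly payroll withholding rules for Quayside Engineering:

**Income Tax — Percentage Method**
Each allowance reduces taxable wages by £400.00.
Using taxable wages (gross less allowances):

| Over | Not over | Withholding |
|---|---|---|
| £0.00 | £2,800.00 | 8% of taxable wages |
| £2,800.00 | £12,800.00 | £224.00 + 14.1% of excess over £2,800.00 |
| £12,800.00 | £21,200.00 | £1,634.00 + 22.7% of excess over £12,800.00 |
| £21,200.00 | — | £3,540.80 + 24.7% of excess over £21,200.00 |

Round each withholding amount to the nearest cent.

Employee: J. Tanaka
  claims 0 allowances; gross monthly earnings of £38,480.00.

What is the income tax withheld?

Income Tax: taxable = £38,480.00
  £3,540.80 + 24.7% × (£38,480.00 − £21,200.00) = £3,540.80 + 24.7% × £17,280.00 = £7,808.96

£7,808.96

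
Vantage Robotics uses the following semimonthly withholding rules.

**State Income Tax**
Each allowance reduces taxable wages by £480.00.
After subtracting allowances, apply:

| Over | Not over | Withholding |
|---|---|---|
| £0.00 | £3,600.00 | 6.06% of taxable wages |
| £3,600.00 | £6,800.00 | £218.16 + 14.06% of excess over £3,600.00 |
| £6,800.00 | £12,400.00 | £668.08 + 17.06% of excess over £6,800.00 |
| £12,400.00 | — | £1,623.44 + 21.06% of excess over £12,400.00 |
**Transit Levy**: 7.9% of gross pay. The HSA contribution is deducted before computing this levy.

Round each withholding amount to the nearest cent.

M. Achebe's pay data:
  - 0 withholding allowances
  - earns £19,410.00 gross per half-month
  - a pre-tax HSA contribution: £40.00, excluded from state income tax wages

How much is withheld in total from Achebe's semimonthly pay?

£4,621.55

State Income Tax: taxable = £19,410.00 − £40.00 = £19,370.00
  £1,623.44 + 21.06% × (£19,370.00 − £12,400.00) = £1,623.44 + 21.06% × £6,970.00 = £3,091.32
Transit Levy: 7.9% × £19,370.00 = £1,530.23
Total: £3,091.32 + £1,530.23 = £4,621.55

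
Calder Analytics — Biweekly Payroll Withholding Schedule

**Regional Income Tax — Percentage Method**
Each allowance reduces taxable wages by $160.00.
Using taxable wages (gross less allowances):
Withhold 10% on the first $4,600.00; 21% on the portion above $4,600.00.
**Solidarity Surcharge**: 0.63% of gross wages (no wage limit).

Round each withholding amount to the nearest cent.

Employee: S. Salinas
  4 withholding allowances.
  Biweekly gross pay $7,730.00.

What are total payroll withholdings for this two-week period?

Regional Income Tax: taxable = $7,730.00 − 4×$160.00 = $7,090.00
  $460.00 + 21% × ($7,090.00 − $4,600.00) = $460.00 + 21% × $2,490.00 = $982.90
Solidarity Surcharge: 0.63% × $7,730.00 = $48.70
Total: $982.90 + $48.70 = $1,031.60

$1,031.60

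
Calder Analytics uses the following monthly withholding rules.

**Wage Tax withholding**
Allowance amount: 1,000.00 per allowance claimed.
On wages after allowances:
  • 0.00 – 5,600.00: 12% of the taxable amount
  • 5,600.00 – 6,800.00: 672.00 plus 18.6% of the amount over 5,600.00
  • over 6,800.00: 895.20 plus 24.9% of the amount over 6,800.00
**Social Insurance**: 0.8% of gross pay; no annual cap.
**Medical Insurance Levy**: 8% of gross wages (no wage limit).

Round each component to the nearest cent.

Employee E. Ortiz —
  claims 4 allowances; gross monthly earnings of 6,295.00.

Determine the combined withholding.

829.36

Wage Tax: taxable = 6,295.00 − 4×1,000.00 = 2,295.00
  12% × 2,295.00 = 275.40
Social Insurance: 0.8% × 6,295.00 = 50.36
Medical Insurance Levy: 8% × 6,295.00 = 503.60
Total: 275.40 + 50.36 + 503.60 = 829.36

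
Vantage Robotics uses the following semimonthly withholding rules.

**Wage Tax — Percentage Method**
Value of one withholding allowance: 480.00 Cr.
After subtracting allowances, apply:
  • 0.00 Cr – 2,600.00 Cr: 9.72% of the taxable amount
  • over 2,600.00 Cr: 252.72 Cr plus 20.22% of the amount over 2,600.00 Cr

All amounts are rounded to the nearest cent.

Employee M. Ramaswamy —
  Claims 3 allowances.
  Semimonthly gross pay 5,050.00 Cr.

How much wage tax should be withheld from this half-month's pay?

Wage Tax: taxable = 5,050.00 Cr − 3×480.00 Cr = 3,610.00 Cr
  252.72 Cr + 20.22% × (3,610.00 Cr − 2,600.00 Cr) = 252.72 Cr + 20.22% × 1,010.00 Cr = 456.94 Cr

456.94 Cr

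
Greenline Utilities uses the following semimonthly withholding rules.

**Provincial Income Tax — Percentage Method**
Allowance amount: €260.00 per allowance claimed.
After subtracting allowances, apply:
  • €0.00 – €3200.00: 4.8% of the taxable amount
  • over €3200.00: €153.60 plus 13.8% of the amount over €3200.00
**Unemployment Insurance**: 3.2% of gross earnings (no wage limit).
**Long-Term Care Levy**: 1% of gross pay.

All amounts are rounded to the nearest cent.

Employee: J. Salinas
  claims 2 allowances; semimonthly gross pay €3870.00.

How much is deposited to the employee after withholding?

Provincial Income Tax: taxable = €3870.00 − 2×€260.00 = €3350.00
  €153.60 + 13.8% × (€3350.00 − €3200.00) = €153.60 + 13.8% × €150.00 = €174.30
Unemployment Insurance: 3.2% × €3870.00 = €123.84
Long-Term Care Levy: 1% × €3870.00 = €38.70
Total withheld: €174.30 + €123.84 + €38.70 = €336.84
Net pay: €3870.00 − €336.84 = €3533.16

€3533.16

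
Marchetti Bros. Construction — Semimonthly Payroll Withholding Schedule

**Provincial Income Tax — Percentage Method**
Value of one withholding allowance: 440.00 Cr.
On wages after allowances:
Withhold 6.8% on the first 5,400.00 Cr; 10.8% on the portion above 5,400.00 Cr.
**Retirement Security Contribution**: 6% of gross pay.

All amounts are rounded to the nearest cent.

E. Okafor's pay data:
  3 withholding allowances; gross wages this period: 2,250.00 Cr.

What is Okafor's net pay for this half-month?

Provincial Income Tax: taxable = 2,250.00 Cr − 3×440.00 Cr = 930.00 Cr
  6.8% × 930.00 Cr = 63.24 Cr
Retirement Security Contribution: 6% × 2,250.00 Cr = 135.00 Cr
Total withheld: 63.24 Cr + 135.00 Cr = 198.24 Cr
Net pay: 2,250.00 Cr − 198.24 Cr = 2,051.76 Cr

2,051.76 Cr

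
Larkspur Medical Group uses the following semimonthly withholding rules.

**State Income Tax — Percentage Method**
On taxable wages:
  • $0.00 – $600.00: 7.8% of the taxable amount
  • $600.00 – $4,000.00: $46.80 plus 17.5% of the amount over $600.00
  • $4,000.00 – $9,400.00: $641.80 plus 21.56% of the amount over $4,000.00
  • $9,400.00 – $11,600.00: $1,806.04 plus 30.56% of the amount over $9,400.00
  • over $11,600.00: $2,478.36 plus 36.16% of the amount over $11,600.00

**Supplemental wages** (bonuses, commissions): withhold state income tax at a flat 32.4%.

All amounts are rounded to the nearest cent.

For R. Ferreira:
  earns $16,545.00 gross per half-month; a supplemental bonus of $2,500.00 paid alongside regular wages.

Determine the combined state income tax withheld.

$5,076.47

State Income Tax: taxable = $16,545.00
  $2,478.36 + 36.16% × ($16,545.00 − $11,600.00) = $2,478.36 + 36.16% × $4,945.00 = $4,266.47
Supplemental (32.4% flat on bonus): 32.4% × $2,500.00 = $810.00
Total state income tax: $4,266.47 + $810.00 = $5,076.47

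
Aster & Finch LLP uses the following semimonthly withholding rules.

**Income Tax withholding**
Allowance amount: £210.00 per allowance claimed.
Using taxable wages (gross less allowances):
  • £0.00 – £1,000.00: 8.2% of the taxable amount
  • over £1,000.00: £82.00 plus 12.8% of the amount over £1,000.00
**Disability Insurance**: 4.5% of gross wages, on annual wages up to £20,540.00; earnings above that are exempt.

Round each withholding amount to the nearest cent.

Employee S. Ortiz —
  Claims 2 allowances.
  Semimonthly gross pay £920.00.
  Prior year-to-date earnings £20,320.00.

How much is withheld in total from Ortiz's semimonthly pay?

Income Tax: taxable = £920.00 − 2×£210.00 = £500.00
  8.2% × £500.00 = £41.00
Disability Insurance: cap £20,540.00 − YTD £20,320.00 = £220.00 subject; 4.5% × £220.00 = £9.90
Total: £41.00 + £9.90 = £50.90

£50.90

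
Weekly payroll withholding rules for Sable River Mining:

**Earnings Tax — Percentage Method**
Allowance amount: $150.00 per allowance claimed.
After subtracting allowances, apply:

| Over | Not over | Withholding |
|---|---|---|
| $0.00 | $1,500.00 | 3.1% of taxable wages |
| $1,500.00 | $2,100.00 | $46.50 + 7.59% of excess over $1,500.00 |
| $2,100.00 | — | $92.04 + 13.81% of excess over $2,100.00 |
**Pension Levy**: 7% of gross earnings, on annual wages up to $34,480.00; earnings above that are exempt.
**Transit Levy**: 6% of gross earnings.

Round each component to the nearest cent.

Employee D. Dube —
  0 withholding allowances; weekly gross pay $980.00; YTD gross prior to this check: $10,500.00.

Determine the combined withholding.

$157.78

Earnings Tax: taxable = $980.00
  3.1% × $980.00 = $30.38
Pension Levy: 7% × $980.00 = $68.60
Transit Levy: 6% × $980.00 = $58.80
Total: $30.38 + $68.60 + $58.80 = $157.78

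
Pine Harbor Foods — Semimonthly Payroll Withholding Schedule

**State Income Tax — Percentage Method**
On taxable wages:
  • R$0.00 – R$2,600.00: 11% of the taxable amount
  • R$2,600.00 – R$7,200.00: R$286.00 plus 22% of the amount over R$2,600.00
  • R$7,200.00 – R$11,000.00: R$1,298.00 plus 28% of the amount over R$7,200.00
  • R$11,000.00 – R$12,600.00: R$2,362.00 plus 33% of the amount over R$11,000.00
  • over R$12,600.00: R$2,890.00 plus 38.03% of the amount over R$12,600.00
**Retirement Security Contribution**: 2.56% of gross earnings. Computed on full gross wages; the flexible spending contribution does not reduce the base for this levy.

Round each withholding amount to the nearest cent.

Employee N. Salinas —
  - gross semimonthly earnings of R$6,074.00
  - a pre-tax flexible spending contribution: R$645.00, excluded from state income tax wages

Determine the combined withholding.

R$1,063.87

State Income Tax: taxable = R$6,074.00 − R$645.00 = R$5,429.00
  R$286.00 + 22% × (R$5,429.00 − R$2,600.00) = R$286.00 + 22% × R$2,829.00 = R$908.38
Retirement Security Contribution: 2.56% × R$6,074.00 = R$155.49
Total: R$908.38 + R$155.49 = R$1,063.87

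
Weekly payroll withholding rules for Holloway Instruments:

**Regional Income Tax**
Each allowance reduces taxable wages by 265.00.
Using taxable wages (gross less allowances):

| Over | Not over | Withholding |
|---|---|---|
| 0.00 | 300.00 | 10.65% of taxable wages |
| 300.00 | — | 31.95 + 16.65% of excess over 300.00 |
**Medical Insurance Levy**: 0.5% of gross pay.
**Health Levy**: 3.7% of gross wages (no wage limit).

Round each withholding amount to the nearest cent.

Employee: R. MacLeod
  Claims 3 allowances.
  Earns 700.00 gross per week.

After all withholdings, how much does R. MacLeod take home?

Regional Income Tax: taxable = 700.00 − 3×265.00 = -95.00
  Taxable ≤ 0 → 0.00
Medical Insurance Levy: 0.5% × 700.00 = 3.50
Health Levy: 3.7% × 700.00 = 25.90
Total withheld: 0.00 + 3.50 + 25.90 = 29.40
Net pay: 700.00 − 29.40 = 670.60

670.60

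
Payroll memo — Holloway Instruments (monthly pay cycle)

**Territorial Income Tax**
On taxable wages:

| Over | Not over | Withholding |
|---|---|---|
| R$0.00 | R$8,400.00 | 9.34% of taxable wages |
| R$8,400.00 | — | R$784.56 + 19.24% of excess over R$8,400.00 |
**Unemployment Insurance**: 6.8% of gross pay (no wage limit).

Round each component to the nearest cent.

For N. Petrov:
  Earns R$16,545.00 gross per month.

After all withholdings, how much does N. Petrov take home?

R$13,068.28

Territorial Income Tax: taxable = R$16,545.00
  R$784.56 + 19.24% × (R$16,545.00 − R$8,400.00) = R$784.56 + 19.24% × R$8,145.00 = R$2,351.66
Unemployment Insurance: 6.8% × R$16,545.00 = R$1,125.06
Total withheld: R$2,351.66 + R$1,125.06 = R$3,476.72
Net pay: R$16,545.00 − R$3,476.72 = R$13,068.28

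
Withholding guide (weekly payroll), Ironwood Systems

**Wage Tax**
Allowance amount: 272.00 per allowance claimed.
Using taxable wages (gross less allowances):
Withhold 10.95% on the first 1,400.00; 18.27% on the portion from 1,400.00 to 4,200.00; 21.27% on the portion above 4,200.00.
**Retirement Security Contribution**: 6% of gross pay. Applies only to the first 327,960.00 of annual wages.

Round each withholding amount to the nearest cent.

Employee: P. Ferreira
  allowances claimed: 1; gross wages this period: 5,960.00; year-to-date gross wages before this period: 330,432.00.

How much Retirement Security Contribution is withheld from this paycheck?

0.00

Retirement Security Contribution: YTD 330,432.00 ≥ cap 327,960.00 → 0.00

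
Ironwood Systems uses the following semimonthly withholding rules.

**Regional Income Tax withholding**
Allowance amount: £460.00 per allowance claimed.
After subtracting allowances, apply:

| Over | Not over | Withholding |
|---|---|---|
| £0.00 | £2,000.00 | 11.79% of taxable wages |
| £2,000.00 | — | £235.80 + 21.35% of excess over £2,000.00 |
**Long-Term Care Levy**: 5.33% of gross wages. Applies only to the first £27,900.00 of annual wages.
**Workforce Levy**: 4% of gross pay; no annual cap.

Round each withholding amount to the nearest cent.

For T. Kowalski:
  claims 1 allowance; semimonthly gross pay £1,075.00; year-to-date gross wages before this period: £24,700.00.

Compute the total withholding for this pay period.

Regional Income Tax: taxable = £1,075.00 − 1×£460.00 = £615.00
  11.79% × £615.00 = £72.51
Long-Term Care Levy: 5.33% × £1,075.00 = £57.30
Workforce Levy: 4% × £1,075.00 = £43.00
Total: £72.51 + £57.30 + £43.00 = £172.81

£172.81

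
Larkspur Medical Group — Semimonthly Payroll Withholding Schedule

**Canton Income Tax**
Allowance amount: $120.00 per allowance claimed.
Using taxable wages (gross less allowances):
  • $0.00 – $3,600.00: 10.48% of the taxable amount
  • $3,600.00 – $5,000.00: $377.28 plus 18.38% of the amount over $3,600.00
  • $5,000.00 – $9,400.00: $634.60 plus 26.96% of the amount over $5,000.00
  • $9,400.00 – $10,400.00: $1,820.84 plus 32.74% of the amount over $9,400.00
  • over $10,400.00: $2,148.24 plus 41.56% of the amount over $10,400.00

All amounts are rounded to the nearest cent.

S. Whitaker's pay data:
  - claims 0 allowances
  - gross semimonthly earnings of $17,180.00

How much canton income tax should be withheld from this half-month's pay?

$4,966.01

Canton Income Tax: taxable = $17,180.00
  $2,148.24 + 41.56% × ($17,180.00 − $10,400.00) = $2,148.24 + 41.56% × $6,780.00 = $4,966.01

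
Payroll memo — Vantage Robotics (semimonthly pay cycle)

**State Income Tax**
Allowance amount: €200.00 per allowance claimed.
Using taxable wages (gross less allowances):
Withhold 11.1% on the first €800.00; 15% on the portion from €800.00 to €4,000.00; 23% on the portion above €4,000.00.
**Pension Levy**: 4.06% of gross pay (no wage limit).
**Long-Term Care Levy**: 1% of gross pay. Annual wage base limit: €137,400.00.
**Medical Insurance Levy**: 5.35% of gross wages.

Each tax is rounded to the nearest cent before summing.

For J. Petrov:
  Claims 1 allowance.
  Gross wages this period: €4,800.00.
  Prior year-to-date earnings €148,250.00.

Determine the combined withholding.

€1,158.48

State Income Tax: taxable = €4,800.00 − 1×€200.00 = €4,600.00
  €568.80 + 23% × (€4,600.00 − €4,000.00) = €568.80 + 23% × €600.00 = €706.80
Pension Levy: 4.06% × €4,800.00 = €194.88
Long-Term Care Levy: YTD €148,250.00 ≥ cap €137,400.00 → €0.00
Medical Insurance Levy: 5.35% × €4,800.00 = €256.80
Total: €706.80 + €194.88 + €0.00 + €256.80 = €1,158.48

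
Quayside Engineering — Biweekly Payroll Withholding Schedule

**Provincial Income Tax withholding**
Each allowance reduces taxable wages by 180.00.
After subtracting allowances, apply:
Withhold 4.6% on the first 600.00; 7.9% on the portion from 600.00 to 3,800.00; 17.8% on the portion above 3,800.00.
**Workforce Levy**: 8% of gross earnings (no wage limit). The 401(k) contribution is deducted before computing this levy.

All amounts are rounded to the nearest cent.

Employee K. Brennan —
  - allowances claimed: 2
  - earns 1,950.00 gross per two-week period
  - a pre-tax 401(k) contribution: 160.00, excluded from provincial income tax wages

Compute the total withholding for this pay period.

Provincial Income Tax: taxable = 1,950.00 − 160.00 − 2×180.00 = 1,430.00
  27.60 + 7.9% × (1,430.00 − 600.00) = 27.60 + 7.9% × 830.00 = 93.17
Workforce Levy: 8% × 1,790.00 = 143.20
Total: 93.17 + 143.20 = 236.37

236.37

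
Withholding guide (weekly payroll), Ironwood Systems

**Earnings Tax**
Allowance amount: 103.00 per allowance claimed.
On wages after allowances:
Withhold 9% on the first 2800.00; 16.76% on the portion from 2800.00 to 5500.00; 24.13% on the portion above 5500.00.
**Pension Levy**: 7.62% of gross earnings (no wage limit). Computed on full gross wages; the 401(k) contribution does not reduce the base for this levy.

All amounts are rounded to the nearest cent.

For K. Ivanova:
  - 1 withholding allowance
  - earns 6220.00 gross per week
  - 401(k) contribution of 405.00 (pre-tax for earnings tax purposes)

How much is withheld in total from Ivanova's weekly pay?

1229.64

Earnings Tax: taxable = 6220.00 − 405.00 − 1×103.00 = 5712.00
  704.52 + 24.13% × (5712.00 − 5500.00) = 704.52 + 24.13% × 212.00 = 755.68
Pension Levy: 7.62% × 6220.00 = 473.96
Total: 755.68 + 473.96 = 1229.64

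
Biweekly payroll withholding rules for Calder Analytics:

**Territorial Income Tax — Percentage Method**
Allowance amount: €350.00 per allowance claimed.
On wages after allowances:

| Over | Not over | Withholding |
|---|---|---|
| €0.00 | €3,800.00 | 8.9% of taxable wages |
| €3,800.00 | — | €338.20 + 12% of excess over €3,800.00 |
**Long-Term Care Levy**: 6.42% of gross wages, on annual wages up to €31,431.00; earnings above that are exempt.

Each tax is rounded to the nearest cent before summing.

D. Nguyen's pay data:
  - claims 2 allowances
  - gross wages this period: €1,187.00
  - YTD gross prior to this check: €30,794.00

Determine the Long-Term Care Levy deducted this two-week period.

€40.90

Long-Term Care Levy: cap €31,431.00 − YTD €30,794.00 = €637.00 subject; 6.42% × €637.00 = €40.90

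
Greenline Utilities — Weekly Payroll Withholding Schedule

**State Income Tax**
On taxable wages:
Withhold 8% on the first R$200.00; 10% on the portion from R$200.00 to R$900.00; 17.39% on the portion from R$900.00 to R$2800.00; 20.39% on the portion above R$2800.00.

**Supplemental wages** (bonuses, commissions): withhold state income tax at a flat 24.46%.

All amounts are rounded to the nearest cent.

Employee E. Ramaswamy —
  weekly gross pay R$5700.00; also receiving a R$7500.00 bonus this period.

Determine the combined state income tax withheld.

R$2842.22

State Income Tax: taxable = R$5700.00
  R$416.41 + 20.39% × (R$5700.00 − R$2800.00) = R$416.41 + 20.39% × R$2900.00 = R$1007.72
Supplemental (24.46% flat on bonus): 24.46% × R$7500.00 = R$1834.50
Total state income tax: R$1007.72 + R$1834.50 = R$2842.22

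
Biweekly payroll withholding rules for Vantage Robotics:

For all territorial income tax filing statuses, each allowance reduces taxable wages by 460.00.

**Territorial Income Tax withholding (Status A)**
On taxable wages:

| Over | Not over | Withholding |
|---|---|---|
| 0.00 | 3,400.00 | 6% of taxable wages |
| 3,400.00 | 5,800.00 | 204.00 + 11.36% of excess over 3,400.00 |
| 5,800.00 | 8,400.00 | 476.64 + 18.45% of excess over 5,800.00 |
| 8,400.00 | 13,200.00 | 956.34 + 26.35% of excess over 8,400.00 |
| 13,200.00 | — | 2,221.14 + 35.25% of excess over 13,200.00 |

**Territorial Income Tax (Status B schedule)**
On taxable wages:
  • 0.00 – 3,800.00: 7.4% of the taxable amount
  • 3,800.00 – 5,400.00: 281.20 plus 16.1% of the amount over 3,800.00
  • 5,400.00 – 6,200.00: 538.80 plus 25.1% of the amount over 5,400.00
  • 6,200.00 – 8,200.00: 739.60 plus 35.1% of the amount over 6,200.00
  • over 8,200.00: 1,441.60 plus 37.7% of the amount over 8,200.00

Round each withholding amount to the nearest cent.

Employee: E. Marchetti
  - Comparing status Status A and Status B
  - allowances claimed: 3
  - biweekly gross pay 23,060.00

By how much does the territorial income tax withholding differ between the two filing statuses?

1,313.22

Territorial Income Tax (Status A): taxable = 23,060.00 − 3×460.00 = 21,680.00
  2,221.14 + 35.25% × (21,680.00 − 13,200.00) = 2,221.14 + 35.25% × 8,480.00 = 5,210.34
Territorial Income Tax (Status B): taxable = 23,060.00 − 3×460.00 = 21,680.00
  1,441.60 + 37.7% × (21,680.00 − 8,200.00) = 1,441.60 + 37.7% × 13,480.00 = 6,523.56
Difference: |5,210.34 − 6,523.56| = 1,313.22 (higher under Status B)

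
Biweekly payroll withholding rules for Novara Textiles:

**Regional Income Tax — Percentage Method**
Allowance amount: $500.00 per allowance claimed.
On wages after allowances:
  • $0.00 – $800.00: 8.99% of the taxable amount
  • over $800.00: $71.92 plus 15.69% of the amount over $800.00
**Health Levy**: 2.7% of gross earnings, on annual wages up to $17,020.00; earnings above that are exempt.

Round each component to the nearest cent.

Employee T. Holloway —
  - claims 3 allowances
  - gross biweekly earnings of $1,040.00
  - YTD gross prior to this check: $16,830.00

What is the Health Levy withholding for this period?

Health Levy: cap $17,020.00 − YTD $16,830.00 = $190.00 subject; 2.7% × $190.00 = $5.13

$5.13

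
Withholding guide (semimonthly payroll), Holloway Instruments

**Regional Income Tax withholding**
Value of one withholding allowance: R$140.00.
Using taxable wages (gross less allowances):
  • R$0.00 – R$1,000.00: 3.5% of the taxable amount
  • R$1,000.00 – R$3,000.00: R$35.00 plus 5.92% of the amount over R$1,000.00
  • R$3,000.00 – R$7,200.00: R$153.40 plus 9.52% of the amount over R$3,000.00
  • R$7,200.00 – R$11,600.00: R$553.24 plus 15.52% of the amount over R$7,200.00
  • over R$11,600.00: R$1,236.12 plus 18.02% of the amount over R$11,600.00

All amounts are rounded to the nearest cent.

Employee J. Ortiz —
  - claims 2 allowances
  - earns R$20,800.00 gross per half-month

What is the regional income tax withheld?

R$2,843.50

Regional Income Tax: taxable = R$20,800.00 − 2×R$140.00 = R$20,520.00
  R$1,236.12 + 18.02% × (R$20,520.00 − R$11,600.00) = R$1,236.12 + 18.02% × R$8,920.00 = R$2,843.50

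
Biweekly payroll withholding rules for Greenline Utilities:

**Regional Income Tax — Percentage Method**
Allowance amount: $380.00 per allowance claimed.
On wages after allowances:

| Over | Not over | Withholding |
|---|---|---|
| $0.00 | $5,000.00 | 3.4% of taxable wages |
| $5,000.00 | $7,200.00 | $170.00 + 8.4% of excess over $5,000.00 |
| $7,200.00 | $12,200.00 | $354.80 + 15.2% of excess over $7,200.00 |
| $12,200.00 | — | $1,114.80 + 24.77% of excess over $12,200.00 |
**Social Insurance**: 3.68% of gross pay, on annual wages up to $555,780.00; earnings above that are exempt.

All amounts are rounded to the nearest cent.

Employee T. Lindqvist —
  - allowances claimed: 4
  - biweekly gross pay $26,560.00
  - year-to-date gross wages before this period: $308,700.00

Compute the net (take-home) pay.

Regional Income Tax: taxable = $26,560.00 − 4×$380.00 = $25,040.00
  $1,114.80 + 24.77% × ($25,040.00 − $12,200.00) = $1,114.80 + 24.77% × $12,840.00 = $4,295.27
Social Insurance: 3.68% × $26,560.00 = $977.41
Total withheld: $4,295.27 + $977.41 = $5,272.68
Net pay: $26,560.00 − $5,272.68 = $21,287.32

$21,287.32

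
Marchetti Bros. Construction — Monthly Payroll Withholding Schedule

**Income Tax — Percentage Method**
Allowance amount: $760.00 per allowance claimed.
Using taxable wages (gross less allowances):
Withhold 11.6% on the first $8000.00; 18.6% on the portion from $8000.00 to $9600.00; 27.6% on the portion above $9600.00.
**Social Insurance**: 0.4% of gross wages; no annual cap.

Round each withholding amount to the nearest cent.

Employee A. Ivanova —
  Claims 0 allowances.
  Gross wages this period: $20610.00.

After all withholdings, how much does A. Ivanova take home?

$16263.20

Income Tax: taxable = $20610.00
  $1225.60 + 27.6% × ($20610.00 − $9600.00) = $1225.60 + 27.6% × $11010.00 = $4264.36
Social Insurance: 0.4% × $20610.00 = $82.44
Total withheld: $4264.36 + $82.44 = $4346.80
Net pay: $20610.00 − $4346.80 = $16263.20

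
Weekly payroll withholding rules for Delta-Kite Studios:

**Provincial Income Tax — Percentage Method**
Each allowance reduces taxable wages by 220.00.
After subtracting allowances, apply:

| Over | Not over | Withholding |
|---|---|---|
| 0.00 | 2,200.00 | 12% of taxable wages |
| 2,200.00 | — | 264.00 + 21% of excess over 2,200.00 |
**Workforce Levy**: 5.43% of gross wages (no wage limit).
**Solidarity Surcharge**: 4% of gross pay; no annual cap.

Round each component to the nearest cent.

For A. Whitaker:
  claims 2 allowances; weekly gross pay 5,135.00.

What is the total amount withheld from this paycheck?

Provincial Income Tax: taxable = 5,135.00 − 2×220.00 = 4,695.00
  264.00 + 21% × (4,695.00 − 2,200.00) = 264.00 + 21% × 2,495.00 = 787.95
Workforce Levy: 5.43% × 5,135.00 = 278.83
Solidarity Surcharge: 4% × 5,135.00 = 205.40
Total: 787.95 + 278.83 + 205.40 = 1,272.18

1,272.18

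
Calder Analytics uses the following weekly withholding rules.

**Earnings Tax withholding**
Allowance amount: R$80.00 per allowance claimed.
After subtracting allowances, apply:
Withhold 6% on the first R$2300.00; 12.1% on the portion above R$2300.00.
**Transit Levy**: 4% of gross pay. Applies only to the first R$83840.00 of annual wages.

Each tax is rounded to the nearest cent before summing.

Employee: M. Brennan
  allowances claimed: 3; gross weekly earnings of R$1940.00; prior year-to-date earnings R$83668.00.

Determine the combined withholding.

R$108.88

Earnings Tax: taxable = R$1940.00 − 3×R$80.00 = R$1700.00
  6% × R$1700.00 = R$102.00
Transit Levy: cap R$83840.00 − YTD R$83668.00 = R$172.00 subject; 4% × R$172.00 = R$6.88
Total: R$102.00 + R$6.88 = R$108.88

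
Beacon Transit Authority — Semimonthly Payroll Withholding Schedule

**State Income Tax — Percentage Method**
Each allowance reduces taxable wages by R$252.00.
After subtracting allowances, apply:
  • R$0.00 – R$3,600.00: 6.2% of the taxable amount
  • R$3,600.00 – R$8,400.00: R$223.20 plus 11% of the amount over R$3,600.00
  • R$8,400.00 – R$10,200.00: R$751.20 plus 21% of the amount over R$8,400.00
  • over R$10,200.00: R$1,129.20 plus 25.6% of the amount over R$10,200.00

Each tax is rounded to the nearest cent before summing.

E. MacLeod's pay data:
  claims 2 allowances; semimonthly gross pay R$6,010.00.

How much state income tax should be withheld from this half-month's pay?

State Income Tax: taxable = R$6,010.00 − 2×R$252.00 = R$5,506.00
  R$223.20 + 11% × (R$5,506.00 − R$3,600.00) = R$223.20 + 11% × R$1,906.00 = R$432.86

R$432.86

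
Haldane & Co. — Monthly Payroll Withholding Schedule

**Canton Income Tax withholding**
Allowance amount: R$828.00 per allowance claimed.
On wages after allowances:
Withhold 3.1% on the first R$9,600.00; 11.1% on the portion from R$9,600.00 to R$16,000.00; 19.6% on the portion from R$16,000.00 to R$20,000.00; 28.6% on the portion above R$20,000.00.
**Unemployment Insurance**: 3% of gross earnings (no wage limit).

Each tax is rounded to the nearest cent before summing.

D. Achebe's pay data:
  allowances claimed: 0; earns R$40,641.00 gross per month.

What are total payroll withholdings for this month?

Canton Income Tax: taxable = R$40,641.00
  R$1,792.00 + 28.6% × (R$40,641.00 − R$20,000.00) = R$1,792.00 + 28.6% × R$20,641.00 = R$7,695.33
Unemployment Insurance: 3% × R$40,641.00 = R$1,219.23
Total: R$7,695.33 + R$1,219.23 = R$8,914.56

R$8,914.56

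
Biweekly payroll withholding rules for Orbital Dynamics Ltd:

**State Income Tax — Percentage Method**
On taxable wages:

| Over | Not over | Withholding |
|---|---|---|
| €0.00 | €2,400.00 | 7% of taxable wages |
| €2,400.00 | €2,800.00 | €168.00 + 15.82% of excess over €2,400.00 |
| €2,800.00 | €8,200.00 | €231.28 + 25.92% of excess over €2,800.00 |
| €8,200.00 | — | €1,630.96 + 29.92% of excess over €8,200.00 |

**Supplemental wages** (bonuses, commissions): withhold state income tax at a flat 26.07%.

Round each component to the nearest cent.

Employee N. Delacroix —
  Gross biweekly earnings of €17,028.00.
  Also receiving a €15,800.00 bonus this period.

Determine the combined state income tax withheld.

€8,391.36

State Income Tax: taxable = €17,028.00
  €1,630.96 + 29.92% × (€17,028.00 − €8,200.00) = €1,630.96 + 29.92% × €8,828.00 = €4,272.30
Supplemental (26.07% flat on bonus): 26.07% × €15,800.00 = €4,119.06
Total state income tax: €4,272.30 + €4,119.06 = €8,391.36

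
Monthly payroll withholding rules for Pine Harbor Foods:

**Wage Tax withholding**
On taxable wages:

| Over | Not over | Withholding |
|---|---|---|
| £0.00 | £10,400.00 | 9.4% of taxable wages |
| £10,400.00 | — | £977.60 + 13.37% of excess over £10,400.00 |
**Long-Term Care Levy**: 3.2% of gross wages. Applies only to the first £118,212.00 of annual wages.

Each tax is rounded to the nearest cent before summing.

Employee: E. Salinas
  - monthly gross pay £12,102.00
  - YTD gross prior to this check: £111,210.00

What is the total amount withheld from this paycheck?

£1,429.22

Wage Tax: taxable = £12,102.00
  £977.60 + 13.37% × (£12,102.00 − £10,400.00) = £977.60 + 13.37% × £1,702.00 = £1,205.16
Long-Term Care Levy: cap £118,212.00 − YTD £111,210.00 = £7,002.00 subject; 3.2% × £7,002.00 = £224.06
Total: £1,205.16 + £224.06 = £1,429.22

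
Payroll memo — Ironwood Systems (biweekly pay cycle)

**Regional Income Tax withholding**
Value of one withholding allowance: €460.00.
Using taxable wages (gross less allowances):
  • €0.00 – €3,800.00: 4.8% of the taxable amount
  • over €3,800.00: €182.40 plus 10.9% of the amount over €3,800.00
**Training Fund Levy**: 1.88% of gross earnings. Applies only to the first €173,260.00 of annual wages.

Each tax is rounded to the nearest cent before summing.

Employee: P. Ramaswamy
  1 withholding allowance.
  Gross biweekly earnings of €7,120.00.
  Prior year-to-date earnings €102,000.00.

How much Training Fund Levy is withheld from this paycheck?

Training Fund Levy: 1.88% × €7,120.00 = €133.86

€133.86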